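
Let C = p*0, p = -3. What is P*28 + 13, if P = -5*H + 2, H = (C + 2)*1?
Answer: -211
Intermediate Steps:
C = 0 (C = -3*0 = 0)
H = 2 (H = (0 + 2)*1 = 2*1 = 2)
P = -8 (P = -5*2 + 2 = -10 + 2 = -8)
P*28 + 13 = -8*28 + 13 = -224 + 13 = -211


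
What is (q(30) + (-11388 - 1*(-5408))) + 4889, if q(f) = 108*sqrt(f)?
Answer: -1091 + 108*sqrt(30) ≈ -499.46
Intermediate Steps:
(q(30) + (-11388 - 1*(-5408))) + 4889 = (108*sqrt(30) + (-11388 - 1*(-5408))) + 4889 = (108*sqrt(30) + (-11388 + 5408)) + 4889 = (108*sqrt(30) - 5980) + 4889 = (-5980 + 108*sqrt(30)) + 4889 = -1091 + 108*sqrt(30)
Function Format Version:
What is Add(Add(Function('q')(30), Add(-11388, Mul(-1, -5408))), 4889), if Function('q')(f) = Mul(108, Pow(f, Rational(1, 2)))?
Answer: Add(-1091, Mul(108, Pow(30, Rational(1, 2)))) ≈ -499.46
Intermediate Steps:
Add(Add(Function('q')(30), Add(-11388, Mul(-1, -5408))), 4889) = Add(Add(Mul(108, Pow(30, Rational(1, 2))), Add(-11388, Mul(-1, -5408))), 4889) = Add(Add(Mul(108, Pow(30, Rational(1, 2))), Add(-11388, 5408)), 4889) = Add(Add(Mul(108, Pow(30, Rational(1, 2))), -5980), 4889) = Add(Add(-5980, Mul(108, Pow(30, Rational(1, 2)))), 4889) = Add(-1091, Mul(108, Pow(30, Rational(1, 2))))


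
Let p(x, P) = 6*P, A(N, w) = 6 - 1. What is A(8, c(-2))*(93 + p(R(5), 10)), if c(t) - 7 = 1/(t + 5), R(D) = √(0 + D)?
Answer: 765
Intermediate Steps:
R(D) = √D
c(t) = 7 + 1/(5 + t) (c(t) = 7 + 1/(t + 5) = 7 + 1/(5 + t))
A(N, w) = 5
A(8, c(-2))*(93 + p(R(5), 10)) = 5*(93 + 6*10) = 5*(93 + 60) = 5*153 = 765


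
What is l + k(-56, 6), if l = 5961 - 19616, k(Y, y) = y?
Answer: -13649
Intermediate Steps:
l = -13655
l + k(-56, 6) = -13655 + 6 = -13649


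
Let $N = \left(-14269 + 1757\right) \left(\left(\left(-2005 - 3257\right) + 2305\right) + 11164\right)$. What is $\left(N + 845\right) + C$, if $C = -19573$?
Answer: $-102704712$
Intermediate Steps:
$N = -102685984$ ($N = - 12512 \left(\left(-5262 + 2305\right) + 11164\right) = - 12512 \left(-2957 + 11164\right) = \left(-12512\right) 8207 = -102685984$)
$\left(N + 845\right) + C = \left(-102685984 + 845\right) - 19573 = -102685139 - 19573 = -102704712$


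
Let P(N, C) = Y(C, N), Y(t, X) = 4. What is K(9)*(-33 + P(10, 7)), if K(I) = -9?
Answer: 261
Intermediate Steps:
P(N, C) = 4
K(9)*(-33 + P(10, 7)) = -9*(-33 + 4) = -9*(-29) = 261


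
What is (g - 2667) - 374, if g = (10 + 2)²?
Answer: -2897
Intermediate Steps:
g = 144 (g = 12² = 144)
(g - 2667) - 374 = (144 - 2667) - 374 = -2523 - 374 = -2897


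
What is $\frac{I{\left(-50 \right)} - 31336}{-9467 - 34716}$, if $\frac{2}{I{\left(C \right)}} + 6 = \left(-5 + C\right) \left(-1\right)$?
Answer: $\frac{1535462}{2164967} \approx 0.70923$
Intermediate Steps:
$I{\left(C \right)} = \frac{2}{-1 - C}$ ($I{\left(C \right)} = \frac{2}{-6 + \left(-5 + C\right) \left(-1\right)} = \frac{2}{-6 - \left(-5 + C\right)} = \frac{2}{-1 - C}$)
$\frac{I{\left(-50 \right)} - 31336}{-9467 - 34716} = \frac{- \frac{2}{1 - 50} - 31336}{-9467 - 34716} = \frac{- \frac{2}{-49} - 31336}{-44183} = \left(\left(-2\right) \left(- \frac{1}{49}\right) - 31336\right) \left(- \frac{1}{44183}\right) = \left(\frac{2}{49} - 31336\right) \left(- \frac{1}{44183}\right) = \left(- \frac{1535462}{49}\right) \left(- \frac{1}{44183}\right) = \frac{1535462}{2164967}$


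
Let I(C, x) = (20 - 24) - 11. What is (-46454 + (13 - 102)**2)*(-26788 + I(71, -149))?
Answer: 1032799999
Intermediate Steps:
I(C, x) = -15 (I(C, x) = -4 - 11 = -15)
(-46454 + (13 - 102)**2)*(-26788 + I(71, -149)) = (-46454 + (13 - 102)**2)*(-26788 - 15) = (-46454 + (-89)**2)*(-26803) = (-46454 + 7921)*(-26803) = -38533*(-26803) = 1032799999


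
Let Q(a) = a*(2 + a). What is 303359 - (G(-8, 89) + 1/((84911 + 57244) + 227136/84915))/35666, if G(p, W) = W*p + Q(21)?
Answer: 21767811778684910248/71755943677171 ≈ 3.0336e+5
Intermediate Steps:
G(p, W) = 483 + W*p (G(p, W) = W*p + 21*(2 + 21) = W*p + 21*23 = W*p + 483 = 483 + W*p)
303359 - (G(-8, 89) + 1/((84911 + 57244) + 227136/84915))/35666 = 303359 - ((483 + 89*(-8)) + 1/((84911 + 57244) + 227136/84915))/35666 = 303359 - ((483 - 712) + 1/(142155 + 227136*(1/84915)))/35666 = 303359 - (-229 + 1/(142155 + 75712/28305))/35666 = 303359 - (-229 + 1/(4023772987/28305))/35666 = 303359 - (-229 + 28305/4023772987)/35666 = 303359 - (-921443985718)/(4023772987*35666) = 303359 - 1*(-460721992859/71755943677171) = 303359 + 460721992859/71755943677171 = 21767811778684910248/71755943677171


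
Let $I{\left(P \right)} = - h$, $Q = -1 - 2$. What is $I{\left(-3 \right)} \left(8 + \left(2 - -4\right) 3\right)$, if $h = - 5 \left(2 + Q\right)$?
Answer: $-130$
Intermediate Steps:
$Q = -3$ ($Q = -1 - 2 = -3$)
$h = 5$ ($h = - 5 \left(2 - 3\right) = \left(-5\right) \left(-1\right) = 5$)
$I{\left(P \right)} = -5$ ($I{\left(P \right)} = \left(-1\right) 5 = -5$)
$I{\left(-3 \right)} \left(8 + \left(2 - -4\right) 3\right) = - 5 \left(8 + \left(2 - -4\right) 3\right) = - 5 \left(8 + \left(2 + 4\right) 3\right) = - 5 \left(8 + 6 \cdot 3\right) = - 5 \left(8 + 18\right) = \left(-5\right) 26 = -130$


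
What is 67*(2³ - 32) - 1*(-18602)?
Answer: 16994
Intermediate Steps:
67*(2³ - 32) - 1*(-18602) = 67*(8 - 32) + 18602 = 67*(-24) + 18602 = -1608 + 18602 = 16994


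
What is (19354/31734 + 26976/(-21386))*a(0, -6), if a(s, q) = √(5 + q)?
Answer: -110537935*I/169665831 ≈ -0.6515*I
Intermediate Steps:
(19354/31734 + 26976/(-21386))*a(0, -6) = (19354/31734 + 26976/(-21386))*√(5 - 6) = (19354*(1/31734) + 26976*(-1/21386))*√(-1) = (9677/15867 - 13488/10693)*I = -110537935*I/169665831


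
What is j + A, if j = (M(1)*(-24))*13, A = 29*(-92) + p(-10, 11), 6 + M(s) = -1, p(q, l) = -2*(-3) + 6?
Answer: -472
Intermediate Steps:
p(q, l) = 12 (p(q, l) = 6 + 6 = 12)
M(s) = -7 (M(s) = -6 - 1 = -7)
A = -2656 (A = 29*(-92) + 12 = -2668 + 12 = -2656)
j = 2184 (j = -7*(-24)*13 = 168*13 = 2184)
j + A = 2184 - 2656 = -472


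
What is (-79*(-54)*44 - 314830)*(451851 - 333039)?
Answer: -15104094312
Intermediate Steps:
(-79*(-54)*44 - 314830)*(451851 - 333039) = (4266*44 - 314830)*118812 = (187704 - 314830)*118812 = -127126*118812 = -15104094312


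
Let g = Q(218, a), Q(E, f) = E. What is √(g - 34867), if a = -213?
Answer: I*√34649 ≈ 186.14*I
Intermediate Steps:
g = 218
√(g - 34867) = √(218 - 34867) = √(-34649) = I*√34649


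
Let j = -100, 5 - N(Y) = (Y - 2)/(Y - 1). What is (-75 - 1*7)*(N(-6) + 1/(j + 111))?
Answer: -24928/77 ≈ -323.74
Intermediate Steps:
N(Y) = 5 - (-2 + Y)/(-1 + Y) (N(Y) = 5 - (Y - 2)/(Y - 1) = 5 - (-2 + Y)/(-1 + Y))
(-75 - 1*7)*(N(-6) + 1/(j + 111)) = (-75 - 1*7)*((-3 + 4*(-6))/(-1 - 6) + 1/(-100 + 111)) = (-75 - 7)*((-3 - 24)/(-7) + 1/11) = -82*(-1/7*(-27) + 1/11) = -82*(27/7 + 1/11) = -82*304/77 = -24928/77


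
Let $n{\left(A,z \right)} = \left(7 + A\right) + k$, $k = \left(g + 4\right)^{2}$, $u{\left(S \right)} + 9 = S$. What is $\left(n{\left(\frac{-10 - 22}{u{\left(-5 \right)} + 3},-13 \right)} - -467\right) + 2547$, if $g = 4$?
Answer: $\frac{33967}{11} \approx 3087.9$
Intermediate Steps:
$u{\left(S \right)} = -9 + S$
$k = 64$ ($k = \left(4 + 4\right)^{2} = 8^{2} = 64$)
$n{\left(A,z \right)} = 71 + A$ ($n{\left(A,z \right)} = \left(7 + A\right) + 64 = 71 + A$)
$\left(n{\left(\frac{-10 - 22}{u{\left(-5 \right)} + 3},-13 \right)} - -467\right) + 2547 = \left(\left(71 + \frac{-10 - 22}{\left(-9 - 5\right) + 3}\right) - -467\right) + 2547 = \left(\left(71 - \frac{32}{-14 + 3}\right) + 467\right) + 2547 = \left(\left(71 - \frac{32}{-11}\right) + 467\right) + 2547 = \left(\left(71 - - \frac{32}{11}\right) + 467\right) + 2547 = \left(\left(71 + \frac{32}{11}\right) + 467\right) + 2547 = \left(\frac{813}{11} + 467\right) + 2547 = \frac{5950}{11} + 2547 = \frac{33967}{11}$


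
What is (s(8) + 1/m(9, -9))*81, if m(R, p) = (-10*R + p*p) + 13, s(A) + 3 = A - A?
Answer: -891/4 ≈ -222.75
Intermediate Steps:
s(A) = -3 (s(A) = -3 + (A - A) = -3 + 0 = -3)
m(R, p) = 13 + p**2 - 10*R (m(R, p) = (-10*R + p**2) + 13 = (p**2 - 10*R) + 13 = 13 + p**2 - 10*R)
(s(8) + 1/m(9, -9))*81 = (-3 + 1/(13 + (-9)**2 - 10*9))*81 = (-3 + 1/(13 + 81 - 90))*81 = (-3 + 1/4)*81 = -11/4*81 = -891/4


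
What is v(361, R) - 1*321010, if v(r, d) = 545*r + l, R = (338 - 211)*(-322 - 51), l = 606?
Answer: -123659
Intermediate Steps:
R = -47371 (R = 127*(-373) = -47371)
v(r, d) = 606 + 545*r (v(r, d) = 545*r + 606 = 606 + 545*r)
v(361, R) - 1*321010 = (606 + 545*361) - 1*321010 = (606 + 196745) - 321010 = 197351 - 321010 = -123659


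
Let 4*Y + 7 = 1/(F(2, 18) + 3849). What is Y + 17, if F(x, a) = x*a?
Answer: 118493/7770 ≈ 15.250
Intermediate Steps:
F(x, a) = a*x
Y = -13597/7770 (Y = -7/4 + 1/(4*(18*2 + 3849)) = -7/4 + 1/(4*(36 + 3849)) = -7/4 + (¼)/3885 = -7/4 + (¼)*(1/3885) = -7/4 + 1/15540 = -13597/7770 ≈ -1.7499)
Y + 17 = -13597/7770 + 17 = 118493/7770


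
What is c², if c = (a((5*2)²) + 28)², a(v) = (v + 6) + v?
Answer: 2998219536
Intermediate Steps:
a(v) = 6 + 2*v (a(v) = (6 + v) + v = 6 + 2*v)
c = 54756 (c = ((6 + 2*(5*2)²) + 28)² = ((6 + 2*10²) + 28)² = ((6 + 2*100) + 28)² = ((6 + 200) + 28)² = (206 + 28)² = 234² = 54756)
c² = 54756² = 2998219536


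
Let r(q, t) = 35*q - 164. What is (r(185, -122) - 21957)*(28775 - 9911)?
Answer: -295146144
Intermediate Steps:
r(q, t) = -164 + 35*q
(r(185, -122) - 21957)*(28775 - 9911) = ((-164 + 35*185) - 21957)*(28775 - 9911) = ((-164 + 6475) - 21957)*18864 = (6311 - 21957)*18864 = -15646*18864 = -295146144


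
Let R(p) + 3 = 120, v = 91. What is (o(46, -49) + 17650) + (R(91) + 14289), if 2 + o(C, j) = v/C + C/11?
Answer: 16222441/506 ≈ 32060.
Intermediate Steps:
o(C, j) = -2 + 91/C + C/11 (o(C, j) = -2 + (91/C + C/11) = -2 + 91/C + C/11)
R(p) = 117 (R(p) = -3 + 120 = 117)
(o(46, -49) + 17650) + (R(91) + 14289) = ((-2 + 91/46 + (1/11)*46) + 17650) + (117 + 14289) = ((-2 + 91*(1/46) + 46/11) + 17650) + 14406 = ((-2 + 91/46 + 46/11) + 17650) + 14406 = (2105/506 + 17650) + 14406 = 8933005/506 + 14406 = 16222441/506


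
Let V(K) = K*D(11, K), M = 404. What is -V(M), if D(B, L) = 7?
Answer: -2828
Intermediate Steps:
V(K) = 7*K (V(K) = K*7 = 7*K)
-V(M) = -7*404 = -1*2828 = -2828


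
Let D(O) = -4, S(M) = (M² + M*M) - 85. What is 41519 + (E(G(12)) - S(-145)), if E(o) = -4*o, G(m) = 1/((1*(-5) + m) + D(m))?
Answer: -1342/3 ≈ -447.33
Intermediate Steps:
S(M) = -85 + 2*M² (S(M) = (M² + M²) - 85 = 2*M² - 85 = -85 + 2*M²)
G(m) = 1/(-9 + m) (G(m) = 1/((1*(-5) + m) - 4) = 1/((-5 + m) - 4) = 1/(-9 + m))
41519 + (E(G(12)) - S(-145)) = 41519 + (-4/(-9 + 12) - (-85 + 2*(-145)²)) = 41519 + (-4/3 - (-85 + 2*21025)) = 41519 + (-4*⅓ - (-85 + 42050)) = 41519 + (-4/3 - 1*41965) = 41519 + (-4/3 - 41965) = 41519 - 125899/3 = -1342/3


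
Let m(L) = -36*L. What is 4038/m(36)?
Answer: -673/216 ≈ -3.1157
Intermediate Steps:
4038/m(36) = 4038/((-36*36)) = 4038/(-1296) = 4038*(-1/1296) = -673/216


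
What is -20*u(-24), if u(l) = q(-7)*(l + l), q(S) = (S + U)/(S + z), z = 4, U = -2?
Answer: 2880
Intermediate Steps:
q(S) = (-2 + S)/(4 + S) (q(S) = (S - 2)/(S + 4) = (-2 + S)/(4 + S))
u(l) = 6*l (u(l) = ((-2 - 7)/(4 - 7))*(l + l) = (-9/(-3))*(2*l) = (-1/3*(-9))*(2*l) = 3*(2*l) = 6*l)
-20*u(-24) = -120*(-24) = -20*(-144) = 2880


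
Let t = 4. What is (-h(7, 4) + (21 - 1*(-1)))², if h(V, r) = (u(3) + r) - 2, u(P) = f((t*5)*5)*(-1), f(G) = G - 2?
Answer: 13924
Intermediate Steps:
f(G) = -2 + G
u(P) = -98 (u(P) = (-2 + (4*5)*5)*(-1) = (-2 + 20*5)*(-1) = (-2 + 100)*(-1) = 98*(-1) = -98)
h(V, r) = -100 + r (h(V, r) = (-98 + r) - 2 = -100 + r)
(-h(7, 4) + (21 - 1*(-1)))² = (-(-100 + 4) + (21 - 1*(-1)))² = (-1*(-96) + (21 + 1))² = (96 + 22)² = 118² = 13924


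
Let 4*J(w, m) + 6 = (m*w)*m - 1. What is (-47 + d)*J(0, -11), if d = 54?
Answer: -49/4 ≈ -12.250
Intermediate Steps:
J(w, m) = -7/4 + w*m²/4 (J(w, m) = -3/2 + ((m*w)*m - 1)/4 = -3/2 + (w*m² - 1)/4 = -3/2 + (-1 + w*m²)/4 = -3/2 + (-¼ + w*m²/4) = -7/4 + w*m²/4)
(-47 + d)*J(0, -11) = (-47 + 54)*(-7/4 + (¼)*0*(-11)²) = 7*(-7/4 + (¼)*0*121) = 7*(-7/4 + 0) = 7*(-7/4) = -49/4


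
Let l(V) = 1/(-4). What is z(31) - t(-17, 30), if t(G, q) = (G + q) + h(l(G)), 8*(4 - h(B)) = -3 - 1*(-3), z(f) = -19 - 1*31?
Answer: -67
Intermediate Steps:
l(V) = -¼
z(f) = -50 (z(f) = -19 - 31 = -50)
h(B) = 4 (h(B) = 4 - (-3 - 1*(-3))/8 = 4 - (-3 + 3)/8 = 4 - ⅛*0 = 4 + 0 = 4)
t(G, q) = 4 + G + q (t(G, q) = (G + q) + 4 = 4 + G + q)
z(31) - t(-17, 30) = -50 - (4 - 17 + 30) = -50 - 1*17 = -50 - 17 = -67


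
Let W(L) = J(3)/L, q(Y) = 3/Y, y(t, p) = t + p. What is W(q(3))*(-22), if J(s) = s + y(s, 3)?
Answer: -198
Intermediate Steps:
y(t, p) = p + t
J(s) = 3 + 2*s (J(s) = s + (3 + s) = 3 + 2*s)
W(L) = 9/L (W(L) = (3 + 2*3)/L = (3 + 6)/L = 9/L)
W(q(3))*(-22) = (9/((3/3)))*(-22) = (9/((3*(⅓))))*(-22) = (9/1)*(-22) = (9*1)*(-22) = 9*(-22) = -198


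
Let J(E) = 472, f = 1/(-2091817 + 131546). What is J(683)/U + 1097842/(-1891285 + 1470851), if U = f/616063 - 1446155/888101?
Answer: -13422032036460751689657911/45891677389530403571784 ≈ -292.47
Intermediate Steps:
f = -1/1960271 (f = 1/(-1960271) = -1/1960271 ≈ -5.1013e-7)
U = -1746449712041572416/1072515557262564373 (U = -1/1960271/616063 - 1446155/888101 = -1/1960271*1/616063 - 1446155*1/888101 = -1/1207650433073 - 1446155/888101 = -1746449712041572416/1072515557262564373 ≈ -1.6284)
J(683)/U + 1097842/(-1891285 + 1470851) = 472/(-1746449712041572416/1072515557262564373) + 1097842/(-1891285 + 1470851) = 472*(-1072515557262564373/1746449712041572416) + 1097842/(-420434) = -63278417878491298007/218306214005196552 + 1097842*(-1/420434) = -63278417878491298007/218306214005196552 - 548921/210217 = -13422032036460751689657911/45891677389530403571784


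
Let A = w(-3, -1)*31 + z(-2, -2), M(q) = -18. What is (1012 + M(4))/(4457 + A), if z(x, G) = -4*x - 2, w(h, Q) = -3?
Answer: 497/2185 ≈ 0.22746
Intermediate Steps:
z(x, G) = -2 - 4*x
A = -87 (A = -3*31 + (-2 - 4*(-2)) = -93 + (-2 + 8) = -93 + 6 = -87)
(1012 + M(4))/(4457 + A) = (1012 - 18)/(4457 - 87) = 994/4370 = 994*(1/4370) = 497/2185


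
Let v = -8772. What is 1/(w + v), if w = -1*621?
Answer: -1/9393 ≈ -0.00010646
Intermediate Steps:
w = -621
1/(w + v) = 1/(-621 - 8772) = 1/(-9393) = -1/9393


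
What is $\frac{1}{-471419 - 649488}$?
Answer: $- \frac{1}{1120907} \approx -8.9213 \cdot 10^{-7}$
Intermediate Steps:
$\frac{1}{-471419 - 649488} = \frac{1}{-1120907} = - \frac{1}{1120907}$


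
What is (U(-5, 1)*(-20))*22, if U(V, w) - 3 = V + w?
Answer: 440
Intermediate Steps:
U(V, w) = 3 + V + w (U(V, w) = 3 + (V + w) = 3 + V + w)
(U(-5, 1)*(-20))*22 = ((3 - 5 + 1)*(-20))*22 = -1*(-20)*22 = 20*22 = 440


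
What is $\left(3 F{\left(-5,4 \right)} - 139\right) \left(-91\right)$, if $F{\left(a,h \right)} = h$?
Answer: $11557$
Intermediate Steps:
$\left(3 F{\left(-5,4 \right)} - 139\right) \left(-91\right) = \left(3 \cdot 4 - 139\right) \left(-91\right) = \left(12 - 139\right) \left(-91\right) = \left(-127\right) \left(-91\right) = 11557$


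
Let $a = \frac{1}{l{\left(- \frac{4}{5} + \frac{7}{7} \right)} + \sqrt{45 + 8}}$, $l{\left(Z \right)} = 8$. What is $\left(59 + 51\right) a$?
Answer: $80 - 10 \sqrt{53} \approx 7.1989$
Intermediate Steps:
$a = \frac{1}{8 + \sqrt{53}}$ ($a = \frac{1}{8 + \sqrt{45 + 8}} = \frac{1}{8 + \sqrt{53}} \approx 0.065445$)
$\left(59 + 51\right) a = \left(59 + 51\right) \left(\frac{8}{11} - \frac{\sqrt{53}}{11}\right) = 110 \left(\frac{8}{11} - \frac{\sqrt{53}}{11}\right) = 80 - 10 \sqrt{53}$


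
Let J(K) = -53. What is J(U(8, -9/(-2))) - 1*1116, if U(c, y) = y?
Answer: -1169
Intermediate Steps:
J(U(8, -9/(-2))) - 1*1116 = -53 - 1*1116 = -53 - 1116 = -1169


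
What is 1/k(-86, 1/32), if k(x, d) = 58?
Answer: 1/58 ≈ 0.017241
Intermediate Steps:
1/k(-86, 1/32) = 1/58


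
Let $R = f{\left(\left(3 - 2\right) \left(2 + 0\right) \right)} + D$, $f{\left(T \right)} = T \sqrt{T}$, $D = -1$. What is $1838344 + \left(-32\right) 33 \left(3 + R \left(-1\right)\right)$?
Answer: $1834120 + 2112 \sqrt{2} \approx 1.8371 \cdot 10^{6}$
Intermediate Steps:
$f{\left(T \right)} = T^{\frac{3}{2}}$
$R = -1 + 2 \sqrt{2}$ ($R = \left(\left(3 - 2\right) \left(2 + 0\right)\right)^{\frac{3}{2}} - 1 = \left(1 \cdot 2\right)^{\frac{3}{2}} - 1 = 2^{\frac{3}{2}} - 1 = 2 \sqrt{2} - 1 = -1 + 2 \sqrt{2} \approx 1.8284$)
$1838344 + \left(-32\right) 33 \left(3 + R \left(-1\right)\right) = 1838344 + \left(-32\right) 33 \left(3 + \left(-1 + 2 \sqrt{2}\right) \left(-1\right)\right) = 1838344 - 1056 \left(3 + \left(1 - 2 \sqrt{2}\right)\right) = 1838344 - 1056 \left(4 - 2 \sqrt{2}\right) = 1838344 - \left(4224 - 2112 \sqrt{2}\right) = 1834120 + 2112 \sqrt{2}$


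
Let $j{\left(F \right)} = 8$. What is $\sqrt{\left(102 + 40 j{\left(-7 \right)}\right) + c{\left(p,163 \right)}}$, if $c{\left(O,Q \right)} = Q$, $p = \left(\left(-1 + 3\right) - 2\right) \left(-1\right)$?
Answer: $3 \sqrt{65} \approx 24.187$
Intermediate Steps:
$p = 0$ ($p = \left(2 - 2\right) \left(-1\right) = 0 \left(-1\right) = 0$)
$\sqrt{\left(102 + 40 j{\left(-7 \right)}\right) + c{\left(p,163 \right)}} = \sqrt{\left(102 + 40 \cdot 8\right) + 163} = \sqrt{\left(102 + 320\right) + 163} = \sqrt{422 + 163} = \sqrt{585} = 3 \sqrt{65}$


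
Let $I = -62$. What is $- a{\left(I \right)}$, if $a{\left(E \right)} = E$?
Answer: $62$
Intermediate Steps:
$- a{\left(I \right)} = \left(-1\right) \left(-62\right) = 62$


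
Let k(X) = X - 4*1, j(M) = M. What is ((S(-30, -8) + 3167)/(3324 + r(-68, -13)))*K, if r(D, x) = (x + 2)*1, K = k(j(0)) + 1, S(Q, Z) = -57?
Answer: -9330/3313 ≈ -2.8162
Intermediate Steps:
k(X) = -4 + X (k(X) = X - 4 = -4 + X)
K = -3 (K = (-4 + 0) + 1 = -4 + 1 = -3)
r(D, x) = 2 + x (r(D, x) = (2 + x)*1 = 2 + x)
((S(-30, -8) + 3167)/(3324 + r(-68, -13)))*K = ((-57 + 3167)/(3324 + (2 - 13)))*(-3) = (3110/(3324 - 11))*(-3) = (3110/3313)*(-3) = -9330/3313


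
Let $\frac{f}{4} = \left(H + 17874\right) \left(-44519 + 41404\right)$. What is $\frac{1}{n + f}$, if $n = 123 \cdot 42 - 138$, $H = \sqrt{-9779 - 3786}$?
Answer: $\frac{i}{4 \left(- 55676253 i + 3115 \sqrt{13565}\right)} \approx -4.4901 \cdot 10^{-9} + 2.9258 \cdot 10^{-11} i$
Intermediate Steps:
$H = i \sqrt{13565}$ ($H = \sqrt{-13565} = i \sqrt{13565} \approx 116.47 i$)
$n = 5028$ ($n = 5166 - 138 = 5028$)
$f = -222710040 - 12460 i \sqrt{13565}$ ($f = 4 \left(i \sqrt{13565} + 17874\right) \left(-44519 + 41404\right) = 4 \left(17874 + i \sqrt{13565}\right) \left(-3115\right) = 4 \left(-55677510 - 3115 i \sqrt{13565}\right) = -222710040 - 12460 i \sqrt{13565} \approx -2.2271 \cdot 10^{8} - 1.4512 \cdot 10^{6} i$)
$\frac{1}{n + f} = \frac{1}{5028 - \left(222710040 + 12460 i \sqrt{13565}\right)} = \frac{1}{-222705012 - 12460 i \sqrt{13565}}$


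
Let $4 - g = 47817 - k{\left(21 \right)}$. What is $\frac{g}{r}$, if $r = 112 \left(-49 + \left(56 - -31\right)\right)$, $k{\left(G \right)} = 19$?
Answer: $- \frac{23897}{2128} \approx -11.23$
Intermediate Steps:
$r = 4256$ ($r = 112 \left(-49 + \left(56 + 31\right)\right) = 112 \left(-49 + 87\right) = 112 \cdot 38 = 4256$)
$g = -47794$ ($g = 4 - \left(47817 - 19\right) = 4 - 47798 = -47794$)
$\frac{g}{r} = - \frac{47794}{4256} = \left(-47794\right) \frac{1}{4256} = - \frac{23897}{2128}$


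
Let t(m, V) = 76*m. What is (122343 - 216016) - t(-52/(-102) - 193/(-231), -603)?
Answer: -122751793/1309 ≈ -93775.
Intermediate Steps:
(122343 - 216016) - t(-52/(-102) - 193/(-231), -603) = (122343 - 216016) - 76*(-52/(-102) - 193/(-231)) = -93673 - 76*(-52*(-1/102) - 193*(-1/231)) = -93673 - 76*(26/51 + 193/231) = -93673 - 76*1761/1309 = -93673 - 1*133836/1309 = -93673 - 133836/1309 = -122751793/1309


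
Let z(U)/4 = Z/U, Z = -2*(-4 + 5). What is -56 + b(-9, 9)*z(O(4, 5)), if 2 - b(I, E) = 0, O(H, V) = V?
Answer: -296/5 ≈ -59.200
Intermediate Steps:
Z = -2 (Z = -2*1 = -2)
b(I, E) = 2 (b(I, E) = 2 - 1*0 = 2 + 0 = 2)
z(U) = -8/U (z(U) = 4*(-2/U) = -8/U)
-56 + b(-9, 9)*z(O(4, 5)) = -56 + 2*(-8/5) = -56 - 16/5 = -296/5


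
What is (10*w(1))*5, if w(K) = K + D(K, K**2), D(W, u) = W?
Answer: 100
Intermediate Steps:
w(K) = 2*K (w(K) = K + K = 2*K)
(10*w(1))*5 = (10*(2*1))*5 = (10*2)*5 = 20*5 = 100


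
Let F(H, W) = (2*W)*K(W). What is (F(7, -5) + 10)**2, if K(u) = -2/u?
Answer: 36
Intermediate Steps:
F(H, W) = -4 (F(H, W) = (2*W)*(-2/W) = -4)
(F(7, -5) + 10)**2 = (-4 + 10)**2 = 6**2 = 36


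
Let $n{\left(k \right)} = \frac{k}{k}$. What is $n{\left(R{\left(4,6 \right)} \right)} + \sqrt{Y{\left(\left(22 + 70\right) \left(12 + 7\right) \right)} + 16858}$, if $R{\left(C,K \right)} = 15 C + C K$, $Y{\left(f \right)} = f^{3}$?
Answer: $1 + 15 \sqrt{23737946} \approx 73083.0$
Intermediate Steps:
$n{\left(k \right)} = 1$
$n{\left(R{\left(4,6 \right)} \right)} + \sqrt{Y{\left(\left(22 + 70\right) \left(12 + 7\right) \right)} + 16858} = 1 + \sqrt{\left(\left(22 + 70\right) \left(12 + 7\right)\right)^{3} + 16858} = 1 + \sqrt{\left(92 \cdot 19\right)^{3} + 16858} = 1 + \sqrt{1748^{3} + 16858} = 1 + \sqrt{5341020992 + 16858} = 1 + \sqrt{5341037850} = 1 + 15 \sqrt{23737946}$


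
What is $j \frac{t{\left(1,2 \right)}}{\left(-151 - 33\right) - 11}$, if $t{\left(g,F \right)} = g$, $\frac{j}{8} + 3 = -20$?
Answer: $\frac{184}{195} \approx 0.94359$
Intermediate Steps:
$j = -184$ ($j = -24 + 8 \left(-20\right) = -24 - 160 = -184$)
$j \frac{t{\left(1,2 \right)}}{\left(-151 - 33\right) - 11} = - 184 \cdot 1 \frac{1}{\left(-151 - 33\right) - 11} = - 184 \cdot 1 \frac{1}{-184 - 11} = - 184 \cdot 1 \frac{1}{-195} = - 184 \cdot 1 \left(- \frac{1}{195}\right) = \left(-184\right) \left(- \frac{1}{195}\right) = \frac{184}{195}$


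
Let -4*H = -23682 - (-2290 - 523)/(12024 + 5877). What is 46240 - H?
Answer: 2887040291/71604 ≈ 40320.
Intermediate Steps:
H = 423928669/71604 (H = -(-23682 - (-2290 - 523)/(12024 + 5877))/4 = -(-23682 - (-2813)/17901)/4 = -(-23682 - 1*(-2813/17901))/4 = -(-23682 + 2813/17901)/4 = -¼*(-423928669/17901) = 423928669/71604 ≈ 5920.5)
46240 - H = 46240 - 1*423928669/71604 = 46240 - 423928669/71604 = 2887040291/71604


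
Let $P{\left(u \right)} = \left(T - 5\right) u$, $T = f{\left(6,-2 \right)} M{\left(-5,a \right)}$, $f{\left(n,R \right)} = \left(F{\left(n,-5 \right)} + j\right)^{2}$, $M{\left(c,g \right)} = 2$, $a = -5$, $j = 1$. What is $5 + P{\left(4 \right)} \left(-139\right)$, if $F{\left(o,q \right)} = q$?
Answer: $-15007$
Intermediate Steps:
$f{\left(n,R \right)} = 16$ ($f{\left(n,R \right)} = \left(-5 + 1\right)^{2} = \left(-4\right)^{2} = 16$)
$T = 32$ ($T = 16 \cdot 2 = 32$)
$P{\left(u \right)} = 27 u$ ($P{\left(u \right)} = \left(32 - 5\right) u = 27 u$)
$5 + P{\left(4 \right)} \left(-139\right) = 5 + 27 \cdot 4 \left(-139\right) = 5 + 108 \left(-139\right) = 5 - 15012 = -15007$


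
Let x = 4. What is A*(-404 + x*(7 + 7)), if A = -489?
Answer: 170172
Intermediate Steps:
A*(-404 + x*(7 + 7)) = -489*(-404 + 4*(7 + 7)) = -489*(-404 + 4*14) = -489*(-404 + 56) = -489*(-348) = 170172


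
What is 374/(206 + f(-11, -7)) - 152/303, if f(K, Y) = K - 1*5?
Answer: 42221/28785 ≈ 1.4668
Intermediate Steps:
f(K, Y) = -5 + K (f(K, Y) = K - 5 = -5 + K)
374/(206 + f(-11, -7)) - 152/303 = 374/(206 + (-5 - 11)) - 152/303 = 374/(206 - 16) - 152*1/303 = 374/190 - 152/303 = 374*(1/190) - 152/303 = 187/95 - 152/303 = 42221/28785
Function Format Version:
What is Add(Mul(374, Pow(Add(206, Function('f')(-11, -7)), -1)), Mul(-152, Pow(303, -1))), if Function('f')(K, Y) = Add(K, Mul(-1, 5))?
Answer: Rational(42221, 28785) ≈ 1.4668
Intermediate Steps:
Function('f')(K, Y) = Add(-5, K) (Function('f')(K, Y) = Add(K, -5) = Add(-5, K))
Add(Mul(374, Pow(Add(206, Function('f')(-11, -7)), -1)), Mul(-152, Pow(303, -1))) = Add(Mul(374, Pow(Add(206, Add(-5, -11)), -1)), Mul(-152, Pow(303, -1))) = Add(Mul(374, Pow(Add(206, -16), -1)), Mul(-152, Rational(1, 303))) = Add(Mul(374, Pow(190, -1)), Rational(-152, 303)) = Add(Mul(374, Rational(1, 190)), Rational(-152, 303)) = Add(Rational(187, 95), Rational(-152, 303)) = Rational(42221, 28785)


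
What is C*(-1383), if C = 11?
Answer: -15213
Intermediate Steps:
C*(-1383) = 11*(-1383) = -15213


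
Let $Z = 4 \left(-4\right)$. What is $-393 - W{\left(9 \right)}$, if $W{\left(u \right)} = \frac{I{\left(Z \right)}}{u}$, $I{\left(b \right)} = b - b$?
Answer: $-393$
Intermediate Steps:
$Z = -16$
$I{\left(b \right)} = 0$
$W{\left(u \right)} = 0$ ($W{\left(u \right)} = \frac{0}{u} = 0$)
$-393 - W{\left(9 \right)} = -393 - 0 = -393 + 0 = -393$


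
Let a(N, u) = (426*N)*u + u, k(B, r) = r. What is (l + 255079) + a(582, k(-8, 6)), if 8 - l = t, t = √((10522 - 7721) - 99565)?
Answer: 1742685 - 2*I*√24191 ≈ 1.7427e+6 - 311.07*I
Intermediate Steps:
t = 2*I*√24191 (t = √(2801 - 99565) = √(-96764) = 2*I*√24191 ≈ 311.07*I)
l = 8 - 2*I*√24191 ≈ 8.0 - 311.07*I
a(N, u) = u + 426*N*u (a(N, u) = 426*N*u + u = u + 426*N*u)
(l + 255079) + a(582, k(-8, 6)) = ((8 - 2*I*√24191) + 255079) + 6*(1 + 426*582) = (255087 - 2*I*√24191) + 6*(1 + 247932) = (255087 - 2*I*√24191) + 6*247933 = (255087 - 2*I*√24191) + 1487598 = 1742685 - 2*I*√24191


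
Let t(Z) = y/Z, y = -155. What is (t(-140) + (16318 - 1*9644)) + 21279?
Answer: 782715/28 ≈ 27954.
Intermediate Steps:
t(Z) = -155/Z
(t(-140) + (16318 - 1*9644)) + 21279 = (-155/(-140) + (16318 - 1*9644)) + 21279 = (-155*(-1/140) + (16318 - 9644)) + 21279 = (31/28 + 6674) + 21279 = 186903/28 + 21279 = 782715/28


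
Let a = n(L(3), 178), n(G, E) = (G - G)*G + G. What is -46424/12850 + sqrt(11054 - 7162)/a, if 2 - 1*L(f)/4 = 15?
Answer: -23212/6425 - sqrt(973)/26 ≈ -4.8125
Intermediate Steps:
L(f) = -52 (L(f) = 8 - 4*15 = 8 - 60 = -52)
n(G, E) = G (n(G, E) = 0*G + G = 0 + G = G)
a = -52
-46424/12850 + sqrt(11054 - 7162)/a = -46424/12850 + sqrt(11054 - 7162)/(-52) = -46424*1/12850 + sqrt(3892)*(-1/52) = -23212/6425 + (2*sqrt(973))*(-1/52) = -23212/6425 - sqrt(973)/26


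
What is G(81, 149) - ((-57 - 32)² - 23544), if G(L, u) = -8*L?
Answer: 14975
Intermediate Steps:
G(81, 149) - ((-57 - 32)² - 23544) = -8*81 - ((-57 - 32)² - 23544) = -648 - ((-89)² - 23544) = -648 - (7921 - 23544) = -648 - 1*(-15623) = -648 + 15623 = 14975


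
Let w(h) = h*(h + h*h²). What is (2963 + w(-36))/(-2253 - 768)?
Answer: -88625/159 ≈ -557.39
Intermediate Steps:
w(h) = h*(h + h³)
(2963 + w(-36))/(-2253 - 768) = (2963 + ((-36)² + (-36)⁴))/(-2253 - 768) = (2963 + (1296 + 1679616))/(-3021) = (2963 + 1680912)*(-1/3021) = 1683875*(-1/3021) = -88625/159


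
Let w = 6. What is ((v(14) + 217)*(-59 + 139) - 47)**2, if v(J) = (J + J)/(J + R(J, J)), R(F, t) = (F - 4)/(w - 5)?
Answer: 2726823961/9 ≈ 3.0298e+8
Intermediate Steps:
R(F, t) = -4 + F (R(F, t) = (F - 4)/(6 - 5) = (-4 + F)/1 = (-4 + F)*1 = -4 + F)
v(J) = 2*J/(-4 + 2*J) (v(J) = (J + J)/(J + (-4 + J)) = (2*J)/(-4 + 2*J) = 2*J/(-4 + 2*J))
((v(14) + 217)*(-59 + 139) - 47)**2 = ((14/(-2 + 14) + 217)*(-59 + 139) - 47)**2 = ((14/12 + 217)*80 - 47)**2 = ((14*(1/12) + 217)*80 - 47)**2 = ((7/6 + 217)*80 - 47)**2 = ((1309/6)*80 - 47)**2 = (52360/3 - 47)**2 = (52219/3)**2 = 2726823961/9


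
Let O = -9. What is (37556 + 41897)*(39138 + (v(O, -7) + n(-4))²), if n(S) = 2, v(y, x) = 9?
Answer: 3119245327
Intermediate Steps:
(37556 + 41897)*(39138 + (v(O, -7) + n(-4))²) = (37556 + 41897)*(39138 + (9 + 2)²) = 79453*(39138 + 11²) = 79453*(39138 + 121) = 79453*39259 = 3119245327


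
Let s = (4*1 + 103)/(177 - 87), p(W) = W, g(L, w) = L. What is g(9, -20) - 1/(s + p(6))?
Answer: 5733/647 ≈ 8.8609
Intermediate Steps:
s = 107/90 (s = (4 + 103)/90 = 107*(1/90) = 107/90 ≈ 1.1889)
g(9, -20) - 1/(s + p(6)) = 9 - 1/(107/90 + 6) = 9 - 1/647/90 = 9 - 1*90/647 = 9 - 90/647 = 5733/647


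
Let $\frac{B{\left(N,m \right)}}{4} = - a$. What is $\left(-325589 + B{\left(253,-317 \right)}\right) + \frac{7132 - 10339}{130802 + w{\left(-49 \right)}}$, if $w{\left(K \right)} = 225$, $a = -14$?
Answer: $- \frac{42653615598}{131027} \approx -3.2553 \cdot 10^{5}$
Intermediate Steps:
$B{\left(N,m \right)} = 56$ ($B{\left(N,m \right)} = 4 \left(\left(-1\right) \left(-14\right)\right) = 4 \cdot 14 = 56$)
$\left(-325589 + B{\left(253,-317 \right)}\right) + \frac{7132 - 10339}{130802 + w{\left(-49 \right)}} = \left(-325589 + 56\right) + \frac{7132 - 10339}{130802 + 225} = -325533 - \frac{3207}{131027} = - \frac{42653615598}{131027}$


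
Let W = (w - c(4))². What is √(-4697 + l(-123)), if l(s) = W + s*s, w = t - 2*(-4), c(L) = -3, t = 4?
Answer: √10657 ≈ 103.23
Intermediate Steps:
w = 12 (w = 4 - 2*(-4) = 4 + 8 = 12)
W = 225 (W = (12 - 1*(-3))² = (12 + 3)² = 15² = 225)
l(s) = 225 + s² (l(s) = 225 + s*s = 225 + s²)
√(-4697 + l(-123)) = √(-4697 + (225 + (-123)²)) = √(-4697 + (225 + 15129)) = √(-4697 + 15354) = √10657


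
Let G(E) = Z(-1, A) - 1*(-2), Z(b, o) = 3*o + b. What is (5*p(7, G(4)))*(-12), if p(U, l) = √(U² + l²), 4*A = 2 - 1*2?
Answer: -300*√2 ≈ -424.26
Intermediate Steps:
A = 0 (A = (2 - 1*2)/4 = (2 - 2)/4 = (¼)*0 = 0)
Z(b, o) = b + 3*o
G(E) = 1 (G(E) = (-1 + 3*0) - 1*(-2) = (-1 + 0) + 2 = -1 + 2 = 1)
(5*p(7, G(4)))*(-12) = (5*√(7² + 1²))*(-12) = (5*√(49 + 1))*(-12) = (5*√50)*(-12) = (5*(5*√2))*(-12) = (25*√2)*(-12) = -300*√2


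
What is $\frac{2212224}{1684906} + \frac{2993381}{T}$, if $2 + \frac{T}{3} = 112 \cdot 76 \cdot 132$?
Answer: $\frac{6250205403145}{2839695079938} \approx 2.201$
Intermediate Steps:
$T = 3370746$ ($T = -6 + 3 \cdot 112 \cdot 76 \cdot 132 = -6 + 3 \cdot 8512 \cdot 132 = -6 + 3 \cdot 1123584 = -6 + 3370752 = 3370746$)
$\frac{2212224}{1684906} + \frac{2993381}{T} = \frac{2212224}{1684906} + \frac{2993381}{3370746} = 2212224 \cdot \frac{1}{1684906} + 2993381 \cdot \frac{1}{3370746} = \frac{1106112}{842453} + \frac{2993381}{3370746} = \frac{6250205403145}{2839695079938}$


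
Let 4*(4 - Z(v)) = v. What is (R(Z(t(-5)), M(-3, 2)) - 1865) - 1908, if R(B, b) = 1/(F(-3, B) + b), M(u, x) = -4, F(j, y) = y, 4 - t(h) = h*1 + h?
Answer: -26413/7 ≈ -3773.3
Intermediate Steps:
t(h) = 4 - 2*h (t(h) = 4 - (h*1 + h) = 4 - (h + h) = 4 - 2*h)
Z(v) = 4 - v/4
R(B, b) = 1/(B + b)
(R(Z(t(-5)), M(-3, 2)) - 1865) - 1908 = (1/((4 - (4 - 2*(-5))/4) - 4) - 1865) - 1908 = (1/((4 - (4 + 10)/4) - 4) - 1865) - 1908 = (1/((4 - ¼*14) - 4) - 1865) - 1908 = (1/((4 - 7/2) - 4) - 1865) - 1908 = (1/(½ - 4) - 1865) - 1908 = (1/(-7/2) - 1865) - 1908 = (-2/7 - 1865) - 1908 = -13057/7 - 1908 = -26413/7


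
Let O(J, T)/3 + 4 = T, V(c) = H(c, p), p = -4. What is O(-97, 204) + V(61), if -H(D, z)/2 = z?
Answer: 608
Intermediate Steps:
H(D, z) = -2*z
V(c) = 8 (V(c) = -2*(-4) = 8)
O(J, T) = -12 + 3*T
O(-97, 204) + V(61) = (-12 + 3*204) + 8 = (-12 + 612) + 8 = 600 + 8 = 608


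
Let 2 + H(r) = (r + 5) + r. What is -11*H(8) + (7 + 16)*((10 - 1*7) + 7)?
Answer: 21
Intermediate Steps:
H(r) = 3 + 2*r (H(r) = -2 + ((r + 5) + r) = -2 + ((5 + r) + r) = -2 + (5 + 2*r) = 3 + 2*r)
-11*H(8) + (7 + 16)*((10 - 1*7) + 7) = -11*(3 + 2*8) + (7 + 16)*((10 - 1*7) + 7) = -11*(3 + 16) + 23*((10 - 7) + 7) = -11*19 + 23*(3 + 7) = -209 + 23*10 = -209 + 230 = 21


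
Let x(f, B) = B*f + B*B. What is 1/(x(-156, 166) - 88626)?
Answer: -1/86966 ≈ -1.1499e-5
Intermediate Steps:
x(f, B) = B**2 + B*f (x(f, B) = B*f + B**2 = B**2 + B*f)
1/(x(-156, 166) - 88626) = 1/(166*(166 - 156) - 88626) = 1/(166*10 - 88626) = 1/(1660 - 88626) = 1/(-86966) = -1/86966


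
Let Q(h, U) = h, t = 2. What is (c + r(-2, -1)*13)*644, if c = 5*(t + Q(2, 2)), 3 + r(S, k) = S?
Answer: -28980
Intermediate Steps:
r(S, k) = -3 + S
c = 20 (c = 5*(2 + 2) = 5*4 = 20)
(c + r(-2, -1)*13)*644 = (20 + (-3 - 2)*13)*644 = (20 - 5*13)*644 = (20 - 65)*644 = -45*644 = -28980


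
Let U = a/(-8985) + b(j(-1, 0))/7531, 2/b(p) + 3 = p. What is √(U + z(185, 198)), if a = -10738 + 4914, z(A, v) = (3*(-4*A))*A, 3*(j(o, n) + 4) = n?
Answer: I*√92142831887322863081190/473662245 ≈ 640.86*I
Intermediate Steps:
j(o, n) = -4 + n/3
b(p) = 2/(-3 + p)
z(A, v) = -12*A² (z(A, v) = (-12*A)*A = -12*A²)
a = -5824
U = 307005838/473662245 (U = -5824/(-8985) + (2/(-3 + (-4 + (⅓)*0)))/7531 = -5824*(-1/8985) + (2/(-3 + (-4 + 0)))*(1/7531) = 5824/8985 + (2/(-3 - 4))*(1/7531) = 5824/8985 + (2/(-7))*(1/7531) = 5824/8985 + (2*(-⅐))*(1/7531) = 5824/8985 - 2/7*1/7531 = 5824/8985 - 2/52717 = 307005838/473662245 ≈ 0.64815)
√(U + z(185, 198)) = √(307005838/473662245 - 12*185²) = √(307005838/473662245 - 12*34225) = √(307005838/473662245 - 410700) = √(-194532777015662/473662245) = I*√92142831887322863081190/473662245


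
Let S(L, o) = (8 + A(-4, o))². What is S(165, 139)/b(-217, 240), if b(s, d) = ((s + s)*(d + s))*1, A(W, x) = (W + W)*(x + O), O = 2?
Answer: -89600/713 ≈ -125.67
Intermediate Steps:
A(W, x) = 2*W*(2 + x) (A(W, x) = (W + W)*(x + 2) = (2*W)*(2 + x) = 2*W*(2 + x))
b(s, d) = 2*s*(d + s) (b(s, d) = ((2*s)*(d + s))*1 = (2*s*(d + s))*1 = 2*s*(d + s))
S(L, o) = (-8 - 8*o)² (S(L, o) = (8 + 2*(-4)*(2 + o))² = (8 + (-16 - 8*o))² = (-8 - 8*o)²)
S(165, 139)/b(-217, 240) = (64*(1 + 139)²)/((2*(-217)*(240 - 217))) = (64*140²)/((2*(-217)*23)) = (64*19600)/(-9982) = 1254400*(-1/9982) = -89600/713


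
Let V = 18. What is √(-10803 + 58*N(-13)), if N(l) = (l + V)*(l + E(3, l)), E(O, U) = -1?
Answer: I*√14863 ≈ 121.91*I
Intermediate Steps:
N(l) = (-1 + l)*(18 + l) (N(l) = (l + 18)*(l - 1) = (18 + l)*(-1 + l) = (-1 + l)*(18 + l))
√(-10803 + 58*N(-13)) = √(-10803 + 58*(-18 + (-13)² + 17*(-13))) = √(-10803 + 58*(-18 + 169 - 221)) = √(-10803 + 58*(-70)) = √(-10803 - 4060) = √(-14863) = I*√14863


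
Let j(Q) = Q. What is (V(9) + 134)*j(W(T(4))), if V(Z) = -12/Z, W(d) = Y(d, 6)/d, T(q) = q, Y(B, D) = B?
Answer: 398/3 ≈ 132.67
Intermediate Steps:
W(d) = 1 (W(d) = d/d = 1)
(V(9) + 134)*j(W(T(4))) = (-12/9 + 134)*1 = (-12*⅑ + 134)*1 = (-4/3 + 134)*1 = (398/3)*1 = 398/3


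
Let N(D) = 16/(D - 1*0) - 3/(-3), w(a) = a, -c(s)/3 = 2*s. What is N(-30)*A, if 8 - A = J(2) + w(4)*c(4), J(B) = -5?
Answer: 763/15 ≈ 50.867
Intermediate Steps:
c(s) = -6*s
N(D) = 1 + 16/D (N(D) = 16/(D + 0) - 3*(-⅓) = 16/D + 1 = 1 + 16/D)
A = 109 (A = 8 - (-5 + 4*(-6*4)) = 8 - (-5 + 4*(-24)) = 8 - (-5 - 96) = 8 - 1*(-101) = 8 + 101 = 109)
N(-30)*A = ((16 - 30)/(-30))*109 = -1/30*(-14)*109 = (7/15)*109 = 763/15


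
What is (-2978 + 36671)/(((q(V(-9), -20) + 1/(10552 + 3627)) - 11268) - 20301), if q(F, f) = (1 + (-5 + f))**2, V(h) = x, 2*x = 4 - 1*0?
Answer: -477733047/439449746 ≈ -1.0871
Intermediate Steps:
x = 2 (x = (4 - 1*0)/2 = (4 + 0)/2 = (1/2)*4 = 2)
V(h) = 2
q(F, f) = (-4 + f)**2
(-2978 + 36671)/(((q(V(-9), -20) + 1/(10552 + 3627)) - 11268) - 20301) = (-2978 + 36671)/((((-4 - 20)**2 + 1/(10552 + 3627)) - 11268) - 20301) = 33693/((((-24)**2 + 1/14179) - 11268) - 20301) = 33693/(((576 + 1/14179) - 11268) - 20301) = 33693/((8167105/14179 - 11268) - 20301) = 33693/(-151601867/14179 - 20301) = 33693/(-439449746/14179) = 33693*(-14179/439449746) = -477733047/439449746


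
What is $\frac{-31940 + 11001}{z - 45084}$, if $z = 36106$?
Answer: $\frac{20939}{8978} \approx 2.3323$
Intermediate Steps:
$\frac{-31940 + 11001}{z - 45084} = \frac{-31940 + 11001}{36106 - 45084} = - \frac{20939}{-8978} = \left(-20939\right) \left(- \frac{1}{8978}\right) = \frac{20939}{8978}$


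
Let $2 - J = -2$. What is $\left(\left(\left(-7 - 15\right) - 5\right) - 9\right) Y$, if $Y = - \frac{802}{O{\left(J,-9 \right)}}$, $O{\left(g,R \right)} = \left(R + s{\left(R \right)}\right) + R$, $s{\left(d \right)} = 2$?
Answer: $- \frac{3609}{2} \approx -1804.5$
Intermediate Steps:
$J = 4$ ($J = 2 - -2 = 2 + 2 = 4$)
$O{\left(g,R \right)} = 2 + 2 R$ ($O{\left(g,R \right)} = \left(R + 2\right) + R = \left(2 + R\right) + R = 2 + 2 R$)
$Y = \frac{401}{8}$ ($Y = - \frac{802}{2 + 2 \left(-9\right)} = - \frac{802}{2 - 18} = - \frac{802}{-16} = \left(-802\right) \left(- \frac{1}{16}\right) = \frac{401}{8} \approx 50.125$)
$\left(\left(\left(-7 - 15\right) - 5\right) - 9\right) Y = \left(\left(\left(-7 - 15\right) - 5\right) - 9\right) \frac{401}{8} = \left(\left(-22 - 5\right) - 9\right) \frac{401}{8} = \left(-27 - 9\right) \frac{401}{8} = \left(-36\right) \frac{401}{8} = - \frac{3609}{2}$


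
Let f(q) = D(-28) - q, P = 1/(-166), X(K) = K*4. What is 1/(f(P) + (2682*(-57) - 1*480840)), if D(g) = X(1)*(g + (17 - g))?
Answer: -166/105185235 ≈ -1.5782e-6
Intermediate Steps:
X(K) = 4*K
D(g) = 68 (D(g) = (4*1)*(g + (17 - g)) = 4*17 = 68)
P = -1/166 ≈ -0.0060241
f(q) = 68 - q
1/(f(P) + (2682*(-57) - 1*480840)) = 1/((68 - 1*(-1/166)) + (2682*(-57) - 1*480840)) = 1/((68 + 1/166) + (-152874 - 480840)) = 1/(11289/166 - 633714) = 1/(-105185235/166) = -166/105185235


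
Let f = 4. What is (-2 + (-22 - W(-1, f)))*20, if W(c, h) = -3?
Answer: -420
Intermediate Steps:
(-2 + (-22 - W(-1, f)))*20 = (-2 + (-22 - 1*(-3)))*20 = (-2 + (-22 + 3))*20 = (-2 - 19)*20 = -21*20 = -420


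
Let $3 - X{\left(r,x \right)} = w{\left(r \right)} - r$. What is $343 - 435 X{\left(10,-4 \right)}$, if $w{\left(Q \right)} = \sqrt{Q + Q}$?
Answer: $-5312 + 870 \sqrt{5} \approx -3366.6$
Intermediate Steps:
$w{\left(Q \right)} = \sqrt{2} \sqrt{Q}$ ($w{\left(Q \right)} = \sqrt{2 Q} = \sqrt{2} \sqrt{Q}$)
$X{\left(r,x \right)} = 3 + r - \sqrt{2} \sqrt{r}$ ($X{\left(r,x \right)} = 3 - \left(\sqrt{2} \sqrt{r} - r\right) = 3 - \left(- r + \sqrt{2} \sqrt{r}\right) = 3 + r - \sqrt{2} \sqrt{r}$)
$343 - 435 X{\left(10,-4 \right)} = 343 - 435 \left(3 + 10 - \sqrt{2} \sqrt{10}\right) = 343 - 435 \left(3 + 10 - 2 \sqrt{5}\right) = 343 - 435 \left(13 - 2 \sqrt{5}\right) = 343 - \left(5655 - 870 \sqrt{5}\right) = -5312 + 870 \sqrt{5}$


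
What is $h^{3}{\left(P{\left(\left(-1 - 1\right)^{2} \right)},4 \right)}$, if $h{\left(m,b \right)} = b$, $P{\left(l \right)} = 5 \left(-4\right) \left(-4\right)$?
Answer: $64$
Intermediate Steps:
$P{\left(l \right)} = 80$ ($P{\left(l \right)} = \left(-20\right) \left(-4\right) = 80$)
$h^{3}{\left(P{\left(\left(-1 - 1\right)^{2} \right)},4 \right)} = 4^{3} = 64$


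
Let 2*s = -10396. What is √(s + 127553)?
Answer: 3*√13595 ≈ 349.79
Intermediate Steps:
s = -5198 (s = (½)*(-10396) = -5198)
√(s + 127553) = √(-5198 + 127553) = √122355 = 3*√13595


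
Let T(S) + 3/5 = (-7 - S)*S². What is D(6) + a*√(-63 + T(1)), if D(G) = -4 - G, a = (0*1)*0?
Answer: -10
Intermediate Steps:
a = 0 (a = 0*0 = 0)
T(S) = -⅗ + S²*(-7 - S) (T(S) = -⅗ + (-7 - S)*S² = -⅗ + S²*(-7 - S))
D(6) + a*√(-63 + T(1)) = (-4 - 1*6) + 0*√(-63 + (-⅗ - 1*1³ - 7*1²)) = (-4 - 6) + 0*√(-63 + (-⅗ - 1*1 - 7*1)) = -10 + 0*√(-63 + (-⅗ - 1 - 7)) = -10 + 0*√(-63 - 43/5) = -10 + 0*√(-358/5) = -10 + 0*(I*√1790/5) = -10 + 0 = -10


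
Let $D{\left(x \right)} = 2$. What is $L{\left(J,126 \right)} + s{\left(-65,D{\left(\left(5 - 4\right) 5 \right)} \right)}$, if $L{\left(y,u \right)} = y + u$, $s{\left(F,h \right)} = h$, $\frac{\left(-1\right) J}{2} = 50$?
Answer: $28$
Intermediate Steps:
$J = -100$ ($J = \left(-2\right) 50 = -100$)
$L{\left(y,u \right)} = u + y$
$L{\left(J,126 \right)} + s{\left(-65,D{\left(\left(5 - 4\right) 5 \right)} \right)} = \left(126 - 100\right) + 2 = 26 + 2 = 28$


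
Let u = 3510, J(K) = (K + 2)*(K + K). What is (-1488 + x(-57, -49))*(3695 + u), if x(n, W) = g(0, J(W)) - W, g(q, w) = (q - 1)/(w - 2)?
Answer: -47734256185/4604 ≈ -1.0368e+7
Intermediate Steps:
J(K) = 2*K*(2 + K) (J(K) = (2 + K)*(2*K) = 2*K*(2 + K))
g(q, w) = (-1 + q)/(-2 + w)
x(n, W) = -W - 1/(-2 + 2*W*(2 + W)) (x(n, W) = (-1 + 0)/(-2 + 2*W*(2 + W)) - W = -1/(-2 + 2*W*(2 + W)) - W = -W - 1/(-2 + 2*W*(2 + W)))
(-1488 + x(-57, -49))*(3695 + u) = (-1488 + (-½ - 1*(-49)*(-1 - 49*(2 - 49)))/(-1 - 49*(2 - 49)))*(3695 + 3510) = (-1488 + (-½ - 1*(-49)*(-1 - 49*(-47)))/(-1 - 49*(-47)))*7205 = (-1488 + (-½ - 1*(-49)*(-1 + 2303))/(-1 + 2303))*7205 = (-1488 + (-½ - 1*(-49)*2302)/2302)*7205 = (-1488 + (-½ + 112798)/2302)*7205 = (-1488 + (1/2302)*(225595/2))*7205 = (-1488 + 225595/4604)*7205 = -6625157/4604*7205 = -47734256185/4604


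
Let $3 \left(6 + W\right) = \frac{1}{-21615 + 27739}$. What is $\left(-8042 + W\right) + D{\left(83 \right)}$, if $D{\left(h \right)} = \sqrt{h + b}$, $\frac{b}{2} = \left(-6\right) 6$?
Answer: $- \frac{147857855}{18372} + \sqrt{11} \approx -8044.7$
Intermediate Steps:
$b = -72$ ($b = 2 \left(\left(-6\right) 6\right) = 2 \left(-36\right) = -72$)
$D{\left(h \right)} = \sqrt{-72 + h}$ ($D{\left(h \right)} = \sqrt{h - 72} = \sqrt{-72 + h}$)
$W = - \frac{110231}{18372}$ ($W = -6 + \frac{1}{3 \left(-21615 + 27739\right)} = -6 + \frac{1}{3 \cdot 6124} = -6 + \frac{1}{3} \cdot \frac{1}{6124} = -6 + \frac{1}{18372} = - \frac{110231}{18372} \approx -5.9999$)
$\left(-8042 + W\right) + D{\left(83 \right)} = \left(-8042 - \frac{110231}{18372}\right) + \sqrt{-72 + 83} = - \frac{147857855}{18372} + \sqrt{11}$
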